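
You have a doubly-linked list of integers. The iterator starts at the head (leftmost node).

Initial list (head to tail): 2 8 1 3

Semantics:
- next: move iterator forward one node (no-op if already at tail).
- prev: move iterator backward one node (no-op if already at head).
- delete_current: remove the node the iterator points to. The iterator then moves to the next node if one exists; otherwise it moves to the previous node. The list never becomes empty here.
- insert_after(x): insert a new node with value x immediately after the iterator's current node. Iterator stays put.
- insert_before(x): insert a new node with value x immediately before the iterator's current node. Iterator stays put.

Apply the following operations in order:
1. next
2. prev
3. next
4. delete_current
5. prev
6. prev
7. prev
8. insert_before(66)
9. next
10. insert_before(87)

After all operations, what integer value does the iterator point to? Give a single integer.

After 1 (next): list=[2, 8, 1, 3] cursor@8
After 2 (prev): list=[2, 8, 1, 3] cursor@2
After 3 (next): list=[2, 8, 1, 3] cursor@8
After 4 (delete_current): list=[2, 1, 3] cursor@1
After 5 (prev): list=[2, 1, 3] cursor@2
After 6 (prev): list=[2, 1, 3] cursor@2
After 7 (prev): list=[2, 1, 3] cursor@2
After 8 (insert_before(66)): list=[66, 2, 1, 3] cursor@2
After 9 (next): list=[66, 2, 1, 3] cursor@1
After 10 (insert_before(87)): list=[66, 2, 87, 1, 3] cursor@1

Answer: 1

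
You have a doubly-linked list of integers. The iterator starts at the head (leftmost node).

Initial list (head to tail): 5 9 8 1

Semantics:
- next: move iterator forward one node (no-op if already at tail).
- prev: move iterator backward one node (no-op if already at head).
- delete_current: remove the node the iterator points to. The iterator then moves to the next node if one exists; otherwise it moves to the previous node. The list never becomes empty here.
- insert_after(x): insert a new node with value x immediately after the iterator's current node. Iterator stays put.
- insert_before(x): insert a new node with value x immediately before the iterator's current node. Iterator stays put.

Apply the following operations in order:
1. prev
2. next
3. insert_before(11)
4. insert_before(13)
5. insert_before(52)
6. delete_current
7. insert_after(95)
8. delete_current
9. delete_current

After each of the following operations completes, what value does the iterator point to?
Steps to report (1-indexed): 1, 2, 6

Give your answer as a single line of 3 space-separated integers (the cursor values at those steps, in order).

After 1 (prev): list=[5, 9, 8, 1] cursor@5
After 2 (next): list=[5, 9, 8, 1] cursor@9
After 3 (insert_before(11)): list=[5, 11, 9, 8, 1] cursor@9
After 4 (insert_before(13)): list=[5, 11, 13, 9, 8, 1] cursor@9
After 5 (insert_before(52)): list=[5, 11, 13, 52, 9, 8, 1] cursor@9
After 6 (delete_current): list=[5, 11, 13, 52, 8, 1] cursor@8
After 7 (insert_after(95)): list=[5, 11, 13, 52, 8, 95, 1] cursor@8
After 8 (delete_current): list=[5, 11, 13, 52, 95, 1] cursor@95
After 9 (delete_current): list=[5, 11, 13, 52, 1] cursor@1

Answer: 5 9 8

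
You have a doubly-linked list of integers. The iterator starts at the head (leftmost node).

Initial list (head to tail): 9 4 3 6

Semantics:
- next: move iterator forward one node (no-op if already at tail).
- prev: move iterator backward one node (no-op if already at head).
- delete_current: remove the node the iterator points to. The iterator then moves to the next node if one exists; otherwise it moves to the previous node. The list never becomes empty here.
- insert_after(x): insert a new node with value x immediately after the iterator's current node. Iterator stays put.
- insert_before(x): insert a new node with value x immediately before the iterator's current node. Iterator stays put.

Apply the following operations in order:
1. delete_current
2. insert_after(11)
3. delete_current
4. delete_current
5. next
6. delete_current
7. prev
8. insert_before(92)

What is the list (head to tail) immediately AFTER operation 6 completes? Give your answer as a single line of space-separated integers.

After 1 (delete_current): list=[4, 3, 6] cursor@4
After 2 (insert_after(11)): list=[4, 11, 3, 6] cursor@4
After 3 (delete_current): list=[11, 3, 6] cursor@11
After 4 (delete_current): list=[3, 6] cursor@3
After 5 (next): list=[3, 6] cursor@6
After 6 (delete_current): list=[3] cursor@3

Answer: 3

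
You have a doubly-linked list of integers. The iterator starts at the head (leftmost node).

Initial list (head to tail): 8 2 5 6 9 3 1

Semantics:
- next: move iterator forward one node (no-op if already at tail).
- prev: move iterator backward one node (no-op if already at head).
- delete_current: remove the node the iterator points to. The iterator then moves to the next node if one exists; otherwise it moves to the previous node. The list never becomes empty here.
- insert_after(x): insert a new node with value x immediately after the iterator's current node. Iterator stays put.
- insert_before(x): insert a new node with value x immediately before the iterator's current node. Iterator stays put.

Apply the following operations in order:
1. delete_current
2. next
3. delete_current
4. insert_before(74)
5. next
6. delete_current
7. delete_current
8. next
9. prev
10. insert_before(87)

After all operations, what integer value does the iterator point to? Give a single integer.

After 1 (delete_current): list=[2, 5, 6, 9, 3, 1] cursor@2
After 2 (next): list=[2, 5, 6, 9, 3, 1] cursor@5
After 3 (delete_current): list=[2, 6, 9, 3, 1] cursor@6
After 4 (insert_before(74)): list=[2, 74, 6, 9, 3, 1] cursor@6
After 5 (next): list=[2, 74, 6, 9, 3, 1] cursor@9
After 6 (delete_current): list=[2, 74, 6, 3, 1] cursor@3
After 7 (delete_current): list=[2, 74, 6, 1] cursor@1
After 8 (next): list=[2, 74, 6, 1] cursor@1
After 9 (prev): list=[2, 74, 6, 1] cursor@6
After 10 (insert_before(87)): list=[2, 74, 87, 6, 1] cursor@6

Answer: 6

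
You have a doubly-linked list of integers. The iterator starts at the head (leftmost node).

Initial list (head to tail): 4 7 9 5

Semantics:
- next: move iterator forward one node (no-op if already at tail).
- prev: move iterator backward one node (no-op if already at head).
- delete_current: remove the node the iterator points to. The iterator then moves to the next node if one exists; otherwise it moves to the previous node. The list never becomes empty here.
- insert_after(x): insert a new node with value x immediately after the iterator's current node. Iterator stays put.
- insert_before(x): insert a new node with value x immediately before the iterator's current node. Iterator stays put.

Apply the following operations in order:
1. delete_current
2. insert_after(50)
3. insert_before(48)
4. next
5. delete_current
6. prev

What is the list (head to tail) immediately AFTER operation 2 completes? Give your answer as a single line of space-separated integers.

After 1 (delete_current): list=[7, 9, 5] cursor@7
After 2 (insert_after(50)): list=[7, 50, 9, 5] cursor@7

Answer: 7 50 9 5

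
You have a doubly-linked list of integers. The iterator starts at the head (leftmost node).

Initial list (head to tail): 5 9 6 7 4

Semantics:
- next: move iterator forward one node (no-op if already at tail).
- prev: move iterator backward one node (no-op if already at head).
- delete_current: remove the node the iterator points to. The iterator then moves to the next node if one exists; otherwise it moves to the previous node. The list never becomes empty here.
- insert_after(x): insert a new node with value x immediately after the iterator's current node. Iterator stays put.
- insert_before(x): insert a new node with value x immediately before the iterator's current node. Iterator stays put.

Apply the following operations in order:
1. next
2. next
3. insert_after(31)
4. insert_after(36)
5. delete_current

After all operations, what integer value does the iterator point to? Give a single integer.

After 1 (next): list=[5, 9, 6, 7, 4] cursor@9
After 2 (next): list=[5, 9, 6, 7, 4] cursor@6
After 3 (insert_after(31)): list=[5, 9, 6, 31, 7, 4] cursor@6
After 4 (insert_after(36)): list=[5, 9, 6, 36, 31, 7, 4] cursor@6
After 5 (delete_current): list=[5, 9, 36, 31, 7, 4] cursor@36

Answer: 36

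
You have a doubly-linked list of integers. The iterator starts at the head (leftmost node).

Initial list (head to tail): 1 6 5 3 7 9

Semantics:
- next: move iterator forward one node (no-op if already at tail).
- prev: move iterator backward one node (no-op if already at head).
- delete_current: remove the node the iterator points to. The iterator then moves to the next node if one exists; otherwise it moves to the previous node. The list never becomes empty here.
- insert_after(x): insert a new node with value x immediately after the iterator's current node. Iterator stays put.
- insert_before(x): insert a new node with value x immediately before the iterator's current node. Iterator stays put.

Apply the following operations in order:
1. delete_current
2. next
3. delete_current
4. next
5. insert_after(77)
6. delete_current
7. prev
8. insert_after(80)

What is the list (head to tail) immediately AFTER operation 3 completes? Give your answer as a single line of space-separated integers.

After 1 (delete_current): list=[6, 5, 3, 7, 9] cursor@6
After 2 (next): list=[6, 5, 3, 7, 9] cursor@5
After 3 (delete_current): list=[6, 3, 7, 9] cursor@3

Answer: 6 3 7 9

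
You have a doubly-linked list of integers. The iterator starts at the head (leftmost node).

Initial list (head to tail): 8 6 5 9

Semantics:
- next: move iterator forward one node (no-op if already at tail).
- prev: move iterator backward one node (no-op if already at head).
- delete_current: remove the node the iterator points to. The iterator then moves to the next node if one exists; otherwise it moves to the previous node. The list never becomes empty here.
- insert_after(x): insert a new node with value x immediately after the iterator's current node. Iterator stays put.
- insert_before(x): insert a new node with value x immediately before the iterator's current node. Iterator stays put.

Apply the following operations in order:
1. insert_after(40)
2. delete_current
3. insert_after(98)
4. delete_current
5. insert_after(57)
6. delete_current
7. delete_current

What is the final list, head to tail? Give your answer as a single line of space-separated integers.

Answer: 6 5 9

Derivation:
After 1 (insert_after(40)): list=[8, 40, 6, 5, 9] cursor@8
After 2 (delete_current): list=[40, 6, 5, 9] cursor@40
After 3 (insert_after(98)): list=[40, 98, 6, 5, 9] cursor@40
After 4 (delete_current): list=[98, 6, 5, 9] cursor@98
After 5 (insert_after(57)): list=[98, 57, 6, 5, 9] cursor@98
After 6 (delete_current): list=[57, 6, 5, 9] cursor@57
After 7 (delete_current): list=[6, 5, 9] cursor@6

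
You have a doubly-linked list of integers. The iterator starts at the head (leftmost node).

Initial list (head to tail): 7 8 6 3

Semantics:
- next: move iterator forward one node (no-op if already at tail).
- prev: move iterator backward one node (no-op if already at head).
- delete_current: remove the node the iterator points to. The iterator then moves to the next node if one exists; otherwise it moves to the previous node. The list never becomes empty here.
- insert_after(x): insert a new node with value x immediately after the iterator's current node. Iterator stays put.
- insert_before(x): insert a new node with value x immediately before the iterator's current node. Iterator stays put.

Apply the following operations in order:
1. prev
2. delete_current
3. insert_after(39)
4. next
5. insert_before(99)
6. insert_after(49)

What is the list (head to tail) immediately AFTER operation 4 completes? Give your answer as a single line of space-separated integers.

After 1 (prev): list=[7, 8, 6, 3] cursor@7
After 2 (delete_current): list=[8, 6, 3] cursor@8
After 3 (insert_after(39)): list=[8, 39, 6, 3] cursor@8
After 4 (next): list=[8, 39, 6, 3] cursor@39

Answer: 8 39 6 3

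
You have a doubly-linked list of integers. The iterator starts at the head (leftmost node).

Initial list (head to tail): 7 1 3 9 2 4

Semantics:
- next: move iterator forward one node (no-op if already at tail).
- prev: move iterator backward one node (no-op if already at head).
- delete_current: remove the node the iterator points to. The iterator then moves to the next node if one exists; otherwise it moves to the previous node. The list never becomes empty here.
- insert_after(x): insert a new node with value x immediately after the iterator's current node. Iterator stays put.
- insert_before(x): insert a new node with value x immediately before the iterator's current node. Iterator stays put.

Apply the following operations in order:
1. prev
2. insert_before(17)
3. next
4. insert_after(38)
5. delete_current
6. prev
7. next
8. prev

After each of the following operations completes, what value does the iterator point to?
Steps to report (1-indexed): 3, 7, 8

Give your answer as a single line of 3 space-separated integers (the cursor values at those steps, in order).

Answer: 1 38 7

Derivation:
After 1 (prev): list=[7, 1, 3, 9, 2, 4] cursor@7
After 2 (insert_before(17)): list=[17, 7, 1, 3, 9, 2, 4] cursor@7
After 3 (next): list=[17, 7, 1, 3, 9, 2, 4] cursor@1
After 4 (insert_after(38)): list=[17, 7, 1, 38, 3, 9, 2, 4] cursor@1
After 5 (delete_current): list=[17, 7, 38, 3, 9, 2, 4] cursor@38
After 6 (prev): list=[17, 7, 38, 3, 9, 2, 4] cursor@7
After 7 (next): list=[17, 7, 38, 3, 9, 2, 4] cursor@38
After 8 (prev): list=[17, 7, 38, 3, 9, 2, 4] cursor@7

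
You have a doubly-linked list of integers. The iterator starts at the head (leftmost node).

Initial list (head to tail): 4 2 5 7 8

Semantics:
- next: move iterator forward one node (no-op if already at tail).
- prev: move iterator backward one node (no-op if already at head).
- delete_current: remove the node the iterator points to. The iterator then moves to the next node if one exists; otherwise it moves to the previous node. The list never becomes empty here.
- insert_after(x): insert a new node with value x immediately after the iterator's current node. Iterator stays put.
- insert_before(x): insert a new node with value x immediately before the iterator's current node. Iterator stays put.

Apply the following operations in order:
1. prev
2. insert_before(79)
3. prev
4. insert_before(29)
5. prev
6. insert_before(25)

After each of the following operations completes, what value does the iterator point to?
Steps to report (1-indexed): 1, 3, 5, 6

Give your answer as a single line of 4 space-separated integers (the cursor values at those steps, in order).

Answer: 4 79 29 29

Derivation:
After 1 (prev): list=[4, 2, 5, 7, 8] cursor@4
After 2 (insert_before(79)): list=[79, 4, 2, 5, 7, 8] cursor@4
After 3 (prev): list=[79, 4, 2, 5, 7, 8] cursor@79
After 4 (insert_before(29)): list=[29, 79, 4, 2, 5, 7, 8] cursor@79
After 5 (prev): list=[29, 79, 4, 2, 5, 7, 8] cursor@29
After 6 (insert_before(25)): list=[25, 29, 79, 4, 2, 5, 7, 8] cursor@29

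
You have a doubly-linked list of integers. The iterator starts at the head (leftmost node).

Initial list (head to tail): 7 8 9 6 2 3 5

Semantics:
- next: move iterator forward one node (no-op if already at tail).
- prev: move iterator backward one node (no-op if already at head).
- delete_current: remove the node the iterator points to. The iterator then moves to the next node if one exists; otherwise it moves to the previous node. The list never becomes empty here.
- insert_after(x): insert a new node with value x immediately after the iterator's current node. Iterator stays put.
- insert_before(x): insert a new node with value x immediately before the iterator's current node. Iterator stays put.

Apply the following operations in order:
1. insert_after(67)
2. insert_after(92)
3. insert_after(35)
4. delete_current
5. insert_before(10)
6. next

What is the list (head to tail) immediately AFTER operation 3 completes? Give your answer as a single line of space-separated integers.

After 1 (insert_after(67)): list=[7, 67, 8, 9, 6, 2, 3, 5] cursor@7
After 2 (insert_after(92)): list=[7, 92, 67, 8, 9, 6, 2, 3, 5] cursor@7
After 3 (insert_after(35)): list=[7, 35, 92, 67, 8, 9, 6, 2, 3, 5] cursor@7

Answer: 7 35 92 67 8 9 6 2 3 5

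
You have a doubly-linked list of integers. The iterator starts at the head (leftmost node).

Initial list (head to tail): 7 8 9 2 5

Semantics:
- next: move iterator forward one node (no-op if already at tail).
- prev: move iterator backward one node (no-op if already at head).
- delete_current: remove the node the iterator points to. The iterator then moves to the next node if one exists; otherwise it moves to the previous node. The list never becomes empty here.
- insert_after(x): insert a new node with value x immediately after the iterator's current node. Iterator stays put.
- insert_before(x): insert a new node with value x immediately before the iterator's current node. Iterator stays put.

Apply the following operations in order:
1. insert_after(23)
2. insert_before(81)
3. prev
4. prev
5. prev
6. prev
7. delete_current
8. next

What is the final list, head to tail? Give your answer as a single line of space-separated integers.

Answer: 7 23 8 9 2 5

Derivation:
After 1 (insert_after(23)): list=[7, 23, 8, 9, 2, 5] cursor@7
After 2 (insert_before(81)): list=[81, 7, 23, 8, 9, 2, 5] cursor@7
After 3 (prev): list=[81, 7, 23, 8, 9, 2, 5] cursor@81
After 4 (prev): list=[81, 7, 23, 8, 9, 2, 5] cursor@81
After 5 (prev): list=[81, 7, 23, 8, 9, 2, 5] cursor@81
After 6 (prev): list=[81, 7, 23, 8, 9, 2, 5] cursor@81
After 7 (delete_current): list=[7, 23, 8, 9, 2, 5] cursor@7
After 8 (next): list=[7, 23, 8, 9, 2, 5] cursor@23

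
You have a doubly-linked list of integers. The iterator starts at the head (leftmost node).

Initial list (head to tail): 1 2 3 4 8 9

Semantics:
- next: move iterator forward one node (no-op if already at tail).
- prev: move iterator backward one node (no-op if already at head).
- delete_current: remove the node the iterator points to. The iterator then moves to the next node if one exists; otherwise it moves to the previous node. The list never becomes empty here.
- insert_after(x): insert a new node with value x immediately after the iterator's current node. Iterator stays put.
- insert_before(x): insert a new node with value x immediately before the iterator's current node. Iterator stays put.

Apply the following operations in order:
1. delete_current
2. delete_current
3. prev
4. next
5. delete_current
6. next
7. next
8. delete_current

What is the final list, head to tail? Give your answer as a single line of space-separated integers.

After 1 (delete_current): list=[2, 3, 4, 8, 9] cursor@2
After 2 (delete_current): list=[3, 4, 8, 9] cursor@3
After 3 (prev): list=[3, 4, 8, 9] cursor@3
After 4 (next): list=[3, 4, 8, 9] cursor@4
After 5 (delete_current): list=[3, 8, 9] cursor@8
After 6 (next): list=[3, 8, 9] cursor@9
After 7 (next): list=[3, 8, 9] cursor@9
After 8 (delete_current): list=[3, 8] cursor@8

Answer: 3 8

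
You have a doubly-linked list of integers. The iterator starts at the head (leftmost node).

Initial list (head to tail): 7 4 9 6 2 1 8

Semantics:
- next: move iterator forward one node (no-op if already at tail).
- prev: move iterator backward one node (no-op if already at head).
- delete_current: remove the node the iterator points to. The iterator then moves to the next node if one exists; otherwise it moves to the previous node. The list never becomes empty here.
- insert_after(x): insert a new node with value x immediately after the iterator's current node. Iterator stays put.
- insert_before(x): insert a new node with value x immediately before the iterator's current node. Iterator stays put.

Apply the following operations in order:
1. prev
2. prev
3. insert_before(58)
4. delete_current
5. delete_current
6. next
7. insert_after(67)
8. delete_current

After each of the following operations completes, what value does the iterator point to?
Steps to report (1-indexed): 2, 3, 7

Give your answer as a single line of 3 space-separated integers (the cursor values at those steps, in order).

After 1 (prev): list=[7, 4, 9, 6, 2, 1, 8] cursor@7
After 2 (prev): list=[7, 4, 9, 6, 2, 1, 8] cursor@7
After 3 (insert_before(58)): list=[58, 7, 4, 9, 6, 2, 1, 8] cursor@7
After 4 (delete_current): list=[58, 4, 9, 6, 2, 1, 8] cursor@4
After 5 (delete_current): list=[58, 9, 6, 2, 1, 8] cursor@9
After 6 (next): list=[58, 9, 6, 2, 1, 8] cursor@6
After 7 (insert_after(67)): list=[58, 9, 6, 67, 2, 1, 8] cursor@6
After 8 (delete_current): list=[58, 9, 67, 2, 1, 8] cursor@67

Answer: 7 7 6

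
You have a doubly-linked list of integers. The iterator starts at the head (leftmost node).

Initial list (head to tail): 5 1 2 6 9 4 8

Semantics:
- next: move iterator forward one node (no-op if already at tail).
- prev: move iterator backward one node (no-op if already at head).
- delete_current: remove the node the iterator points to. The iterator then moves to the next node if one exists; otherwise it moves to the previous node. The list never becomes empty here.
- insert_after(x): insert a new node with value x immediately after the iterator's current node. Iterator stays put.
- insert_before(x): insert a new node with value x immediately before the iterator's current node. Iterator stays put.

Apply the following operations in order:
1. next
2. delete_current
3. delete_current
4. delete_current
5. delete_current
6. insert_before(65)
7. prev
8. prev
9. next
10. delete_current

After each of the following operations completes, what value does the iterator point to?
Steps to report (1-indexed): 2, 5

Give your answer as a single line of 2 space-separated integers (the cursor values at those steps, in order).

Answer: 2 4

Derivation:
After 1 (next): list=[5, 1, 2, 6, 9, 4, 8] cursor@1
After 2 (delete_current): list=[5, 2, 6, 9, 4, 8] cursor@2
After 3 (delete_current): list=[5, 6, 9, 4, 8] cursor@6
After 4 (delete_current): list=[5, 9, 4, 8] cursor@9
After 5 (delete_current): list=[5, 4, 8] cursor@4
After 6 (insert_before(65)): list=[5, 65, 4, 8] cursor@4
After 7 (prev): list=[5, 65, 4, 8] cursor@65
After 8 (prev): list=[5, 65, 4, 8] cursor@5
After 9 (next): list=[5, 65, 4, 8] cursor@65
After 10 (delete_current): list=[5, 4, 8] cursor@4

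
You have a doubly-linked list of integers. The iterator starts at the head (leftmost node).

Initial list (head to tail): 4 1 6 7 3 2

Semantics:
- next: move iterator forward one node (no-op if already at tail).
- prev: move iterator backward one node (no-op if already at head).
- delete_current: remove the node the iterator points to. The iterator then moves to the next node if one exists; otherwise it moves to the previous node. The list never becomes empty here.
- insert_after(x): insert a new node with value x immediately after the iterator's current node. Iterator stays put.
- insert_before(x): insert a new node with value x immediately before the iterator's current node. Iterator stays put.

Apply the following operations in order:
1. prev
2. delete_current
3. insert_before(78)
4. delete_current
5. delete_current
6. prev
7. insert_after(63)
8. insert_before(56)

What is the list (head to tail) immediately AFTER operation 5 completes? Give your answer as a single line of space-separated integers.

Answer: 78 7 3 2

Derivation:
After 1 (prev): list=[4, 1, 6, 7, 3, 2] cursor@4
After 2 (delete_current): list=[1, 6, 7, 3, 2] cursor@1
After 3 (insert_before(78)): list=[78, 1, 6, 7, 3, 2] cursor@1
After 4 (delete_current): list=[78, 6, 7, 3, 2] cursor@6
After 5 (delete_current): list=[78, 7, 3, 2] cursor@7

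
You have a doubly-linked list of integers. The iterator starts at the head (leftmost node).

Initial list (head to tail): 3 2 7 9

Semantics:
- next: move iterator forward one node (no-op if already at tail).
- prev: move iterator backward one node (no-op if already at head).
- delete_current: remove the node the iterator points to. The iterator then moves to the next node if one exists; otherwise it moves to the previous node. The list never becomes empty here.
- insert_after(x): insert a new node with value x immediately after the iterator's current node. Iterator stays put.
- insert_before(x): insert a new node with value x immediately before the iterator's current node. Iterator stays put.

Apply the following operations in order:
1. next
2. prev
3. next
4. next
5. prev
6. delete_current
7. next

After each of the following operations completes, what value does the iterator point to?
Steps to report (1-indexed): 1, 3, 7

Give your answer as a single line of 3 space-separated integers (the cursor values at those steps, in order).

After 1 (next): list=[3, 2, 7, 9] cursor@2
After 2 (prev): list=[3, 2, 7, 9] cursor@3
After 3 (next): list=[3, 2, 7, 9] cursor@2
After 4 (next): list=[3, 2, 7, 9] cursor@7
After 5 (prev): list=[3, 2, 7, 9] cursor@2
After 6 (delete_current): list=[3, 7, 9] cursor@7
After 7 (next): list=[3, 7, 9] cursor@9

Answer: 2 2 9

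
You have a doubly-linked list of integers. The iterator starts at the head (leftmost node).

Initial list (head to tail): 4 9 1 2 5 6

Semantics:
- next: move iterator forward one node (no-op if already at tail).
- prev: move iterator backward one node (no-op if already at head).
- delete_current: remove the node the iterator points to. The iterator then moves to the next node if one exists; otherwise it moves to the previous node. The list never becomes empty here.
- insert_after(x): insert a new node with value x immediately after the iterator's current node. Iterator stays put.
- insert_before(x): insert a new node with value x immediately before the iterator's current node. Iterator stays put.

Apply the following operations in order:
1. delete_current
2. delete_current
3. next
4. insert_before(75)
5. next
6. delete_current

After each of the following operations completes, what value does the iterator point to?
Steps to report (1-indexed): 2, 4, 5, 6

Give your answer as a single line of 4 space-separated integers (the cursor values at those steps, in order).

After 1 (delete_current): list=[9, 1, 2, 5, 6] cursor@9
After 2 (delete_current): list=[1, 2, 5, 6] cursor@1
After 3 (next): list=[1, 2, 5, 6] cursor@2
After 4 (insert_before(75)): list=[1, 75, 2, 5, 6] cursor@2
After 5 (next): list=[1, 75, 2, 5, 6] cursor@5
After 6 (delete_current): list=[1, 75, 2, 6] cursor@6

Answer: 1 2 5 6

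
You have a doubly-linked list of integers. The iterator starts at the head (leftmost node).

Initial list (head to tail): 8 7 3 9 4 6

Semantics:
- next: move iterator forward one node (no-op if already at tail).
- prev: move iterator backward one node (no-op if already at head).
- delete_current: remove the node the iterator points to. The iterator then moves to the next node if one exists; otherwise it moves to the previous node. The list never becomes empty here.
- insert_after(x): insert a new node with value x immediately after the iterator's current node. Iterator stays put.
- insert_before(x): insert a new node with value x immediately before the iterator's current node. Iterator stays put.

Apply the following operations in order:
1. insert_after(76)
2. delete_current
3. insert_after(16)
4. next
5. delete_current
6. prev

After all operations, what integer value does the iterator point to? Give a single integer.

Answer: 76

Derivation:
After 1 (insert_after(76)): list=[8, 76, 7, 3, 9, 4, 6] cursor@8
After 2 (delete_current): list=[76, 7, 3, 9, 4, 6] cursor@76
After 3 (insert_after(16)): list=[76, 16, 7, 3, 9, 4, 6] cursor@76
After 4 (next): list=[76, 16, 7, 3, 9, 4, 6] cursor@16
After 5 (delete_current): list=[76, 7, 3, 9, 4, 6] cursor@7
After 6 (prev): list=[76, 7, 3, 9, 4, 6] cursor@76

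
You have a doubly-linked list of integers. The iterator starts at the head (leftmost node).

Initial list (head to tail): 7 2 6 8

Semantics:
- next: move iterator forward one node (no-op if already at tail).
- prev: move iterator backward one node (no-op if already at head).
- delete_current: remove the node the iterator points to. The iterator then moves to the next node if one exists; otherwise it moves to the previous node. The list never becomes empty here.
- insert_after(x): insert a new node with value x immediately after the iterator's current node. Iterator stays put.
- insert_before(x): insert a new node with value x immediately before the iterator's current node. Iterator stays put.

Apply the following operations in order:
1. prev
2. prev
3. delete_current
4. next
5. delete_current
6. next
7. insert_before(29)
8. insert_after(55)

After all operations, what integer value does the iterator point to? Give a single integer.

After 1 (prev): list=[7, 2, 6, 8] cursor@7
After 2 (prev): list=[7, 2, 6, 8] cursor@7
After 3 (delete_current): list=[2, 6, 8] cursor@2
After 4 (next): list=[2, 6, 8] cursor@6
After 5 (delete_current): list=[2, 8] cursor@8
After 6 (next): list=[2, 8] cursor@8
After 7 (insert_before(29)): list=[2, 29, 8] cursor@8
After 8 (insert_after(55)): list=[2, 29, 8, 55] cursor@8

Answer: 8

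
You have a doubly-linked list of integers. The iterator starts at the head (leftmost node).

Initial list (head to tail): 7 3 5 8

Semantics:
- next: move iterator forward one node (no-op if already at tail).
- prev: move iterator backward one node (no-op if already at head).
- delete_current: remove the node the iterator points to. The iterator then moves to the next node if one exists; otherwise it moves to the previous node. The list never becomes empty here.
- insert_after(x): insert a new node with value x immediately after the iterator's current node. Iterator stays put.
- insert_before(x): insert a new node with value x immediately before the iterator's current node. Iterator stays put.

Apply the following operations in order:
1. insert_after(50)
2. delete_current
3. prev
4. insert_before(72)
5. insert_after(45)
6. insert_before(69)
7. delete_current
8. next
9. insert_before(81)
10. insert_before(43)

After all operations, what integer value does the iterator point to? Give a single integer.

Answer: 3

Derivation:
After 1 (insert_after(50)): list=[7, 50, 3, 5, 8] cursor@7
After 2 (delete_current): list=[50, 3, 5, 8] cursor@50
After 3 (prev): list=[50, 3, 5, 8] cursor@50
After 4 (insert_before(72)): list=[72, 50, 3, 5, 8] cursor@50
After 5 (insert_after(45)): list=[72, 50, 45, 3, 5, 8] cursor@50
After 6 (insert_before(69)): list=[72, 69, 50, 45, 3, 5, 8] cursor@50
After 7 (delete_current): list=[72, 69, 45, 3, 5, 8] cursor@45
After 8 (next): list=[72, 69, 45, 3, 5, 8] cursor@3
After 9 (insert_before(81)): list=[72, 69, 45, 81, 3, 5, 8] cursor@3
After 10 (insert_before(43)): list=[72, 69, 45, 81, 43, 3, 5, 8] cursor@3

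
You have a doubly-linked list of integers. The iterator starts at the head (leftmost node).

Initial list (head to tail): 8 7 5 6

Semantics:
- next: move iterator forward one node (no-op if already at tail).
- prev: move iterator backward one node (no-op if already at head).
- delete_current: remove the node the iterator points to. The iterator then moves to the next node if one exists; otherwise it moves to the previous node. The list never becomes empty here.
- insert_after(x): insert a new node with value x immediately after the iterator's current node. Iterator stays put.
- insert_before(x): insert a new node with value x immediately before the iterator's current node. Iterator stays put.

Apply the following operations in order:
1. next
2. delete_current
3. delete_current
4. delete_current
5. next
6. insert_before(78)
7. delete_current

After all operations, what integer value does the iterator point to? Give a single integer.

After 1 (next): list=[8, 7, 5, 6] cursor@7
After 2 (delete_current): list=[8, 5, 6] cursor@5
After 3 (delete_current): list=[8, 6] cursor@6
After 4 (delete_current): list=[8] cursor@8
After 5 (next): list=[8] cursor@8
After 6 (insert_before(78)): list=[78, 8] cursor@8
After 7 (delete_current): list=[78] cursor@78

Answer: 78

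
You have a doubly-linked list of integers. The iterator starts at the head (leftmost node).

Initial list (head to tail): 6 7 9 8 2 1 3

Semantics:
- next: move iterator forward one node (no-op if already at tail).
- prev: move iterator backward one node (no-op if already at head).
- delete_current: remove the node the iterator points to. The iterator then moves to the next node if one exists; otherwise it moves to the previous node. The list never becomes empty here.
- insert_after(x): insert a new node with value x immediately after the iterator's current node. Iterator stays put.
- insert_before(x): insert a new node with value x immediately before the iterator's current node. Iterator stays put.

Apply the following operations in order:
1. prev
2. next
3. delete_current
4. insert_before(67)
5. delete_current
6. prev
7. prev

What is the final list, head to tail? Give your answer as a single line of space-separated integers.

After 1 (prev): list=[6, 7, 9, 8, 2, 1, 3] cursor@6
After 2 (next): list=[6, 7, 9, 8, 2, 1, 3] cursor@7
After 3 (delete_current): list=[6, 9, 8, 2, 1, 3] cursor@9
After 4 (insert_before(67)): list=[6, 67, 9, 8, 2, 1, 3] cursor@9
After 5 (delete_current): list=[6, 67, 8, 2, 1, 3] cursor@8
After 6 (prev): list=[6, 67, 8, 2, 1, 3] cursor@67
After 7 (prev): list=[6, 67, 8, 2, 1, 3] cursor@6

Answer: 6 67 8 2 1 3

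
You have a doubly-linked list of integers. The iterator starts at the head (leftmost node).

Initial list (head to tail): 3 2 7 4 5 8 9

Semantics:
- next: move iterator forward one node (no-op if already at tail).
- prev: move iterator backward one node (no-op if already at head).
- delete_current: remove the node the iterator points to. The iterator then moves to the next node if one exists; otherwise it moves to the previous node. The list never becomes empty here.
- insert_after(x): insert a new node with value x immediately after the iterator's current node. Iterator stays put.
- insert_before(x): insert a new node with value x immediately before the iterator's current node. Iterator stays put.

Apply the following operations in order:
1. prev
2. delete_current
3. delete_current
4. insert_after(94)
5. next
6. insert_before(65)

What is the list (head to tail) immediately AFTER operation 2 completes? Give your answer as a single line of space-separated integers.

Answer: 2 7 4 5 8 9

Derivation:
After 1 (prev): list=[3, 2, 7, 4, 5, 8, 9] cursor@3
After 2 (delete_current): list=[2, 7, 4, 5, 8, 9] cursor@2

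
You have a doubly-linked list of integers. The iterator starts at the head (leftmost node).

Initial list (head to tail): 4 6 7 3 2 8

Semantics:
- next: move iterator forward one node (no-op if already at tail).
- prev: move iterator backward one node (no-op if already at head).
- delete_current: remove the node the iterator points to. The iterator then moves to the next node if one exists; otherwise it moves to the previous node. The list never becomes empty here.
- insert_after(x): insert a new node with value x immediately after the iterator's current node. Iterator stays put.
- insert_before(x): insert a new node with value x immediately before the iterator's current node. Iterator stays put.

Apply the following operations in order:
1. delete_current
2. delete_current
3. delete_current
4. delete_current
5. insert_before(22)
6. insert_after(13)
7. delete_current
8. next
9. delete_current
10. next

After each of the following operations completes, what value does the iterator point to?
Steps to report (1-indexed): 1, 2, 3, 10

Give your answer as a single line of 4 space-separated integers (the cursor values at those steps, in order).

After 1 (delete_current): list=[6, 7, 3, 2, 8] cursor@6
After 2 (delete_current): list=[7, 3, 2, 8] cursor@7
After 3 (delete_current): list=[3, 2, 8] cursor@3
After 4 (delete_current): list=[2, 8] cursor@2
After 5 (insert_before(22)): list=[22, 2, 8] cursor@2
After 6 (insert_after(13)): list=[22, 2, 13, 8] cursor@2
After 7 (delete_current): list=[22, 13, 8] cursor@13
After 8 (next): list=[22, 13, 8] cursor@8
After 9 (delete_current): list=[22, 13] cursor@13
After 10 (next): list=[22, 13] cursor@13

Answer: 6 7 3 13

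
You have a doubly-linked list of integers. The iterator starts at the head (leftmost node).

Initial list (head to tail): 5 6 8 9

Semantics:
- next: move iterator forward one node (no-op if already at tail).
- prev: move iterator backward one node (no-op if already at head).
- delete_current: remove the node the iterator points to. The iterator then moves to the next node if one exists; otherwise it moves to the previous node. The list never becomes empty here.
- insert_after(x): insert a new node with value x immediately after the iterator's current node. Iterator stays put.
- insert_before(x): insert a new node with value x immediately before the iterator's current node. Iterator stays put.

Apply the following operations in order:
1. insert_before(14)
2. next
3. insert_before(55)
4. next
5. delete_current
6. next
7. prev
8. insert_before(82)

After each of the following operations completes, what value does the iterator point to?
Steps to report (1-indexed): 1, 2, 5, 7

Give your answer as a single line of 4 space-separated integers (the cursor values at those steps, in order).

After 1 (insert_before(14)): list=[14, 5, 6, 8, 9] cursor@5
After 2 (next): list=[14, 5, 6, 8, 9] cursor@6
After 3 (insert_before(55)): list=[14, 5, 55, 6, 8, 9] cursor@6
After 4 (next): list=[14, 5, 55, 6, 8, 9] cursor@8
After 5 (delete_current): list=[14, 5, 55, 6, 9] cursor@9
After 6 (next): list=[14, 5, 55, 6, 9] cursor@9
After 7 (prev): list=[14, 5, 55, 6, 9] cursor@6
After 8 (insert_before(82)): list=[14, 5, 55, 82, 6, 9] cursor@6

Answer: 5 6 9 6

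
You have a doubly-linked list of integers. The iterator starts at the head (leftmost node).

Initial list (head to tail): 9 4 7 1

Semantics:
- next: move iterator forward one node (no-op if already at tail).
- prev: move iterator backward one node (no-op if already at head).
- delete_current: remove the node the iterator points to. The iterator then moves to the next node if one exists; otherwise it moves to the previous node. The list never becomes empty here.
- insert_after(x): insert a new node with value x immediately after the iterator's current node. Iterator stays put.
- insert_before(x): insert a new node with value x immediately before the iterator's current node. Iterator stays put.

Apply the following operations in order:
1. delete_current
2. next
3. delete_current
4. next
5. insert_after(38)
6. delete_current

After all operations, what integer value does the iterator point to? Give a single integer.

Answer: 38

Derivation:
After 1 (delete_current): list=[4, 7, 1] cursor@4
After 2 (next): list=[4, 7, 1] cursor@7
After 3 (delete_current): list=[4, 1] cursor@1
After 4 (next): list=[4, 1] cursor@1
After 5 (insert_after(38)): list=[4, 1, 38] cursor@1
After 6 (delete_current): list=[4, 38] cursor@38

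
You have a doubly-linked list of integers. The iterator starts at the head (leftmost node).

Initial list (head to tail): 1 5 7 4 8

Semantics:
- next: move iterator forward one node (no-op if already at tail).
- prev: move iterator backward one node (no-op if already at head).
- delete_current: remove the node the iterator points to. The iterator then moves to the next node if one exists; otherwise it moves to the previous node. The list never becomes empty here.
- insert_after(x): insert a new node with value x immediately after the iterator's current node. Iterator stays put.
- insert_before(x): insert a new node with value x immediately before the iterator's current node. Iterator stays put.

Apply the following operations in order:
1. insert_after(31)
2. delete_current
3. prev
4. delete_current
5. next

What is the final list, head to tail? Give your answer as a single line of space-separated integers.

After 1 (insert_after(31)): list=[1, 31, 5, 7, 4, 8] cursor@1
After 2 (delete_current): list=[31, 5, 7, 4, 8] cursor@31
After 3 (prev): list=[31, 5, 7, 4, 8] cursor@31
After 4 (delete_current): list=[5, 7, 4, 8] cursor@5
After 5 (next): list=[5, 7, 4, 8] cursor@7

Answer: 5 7 4 8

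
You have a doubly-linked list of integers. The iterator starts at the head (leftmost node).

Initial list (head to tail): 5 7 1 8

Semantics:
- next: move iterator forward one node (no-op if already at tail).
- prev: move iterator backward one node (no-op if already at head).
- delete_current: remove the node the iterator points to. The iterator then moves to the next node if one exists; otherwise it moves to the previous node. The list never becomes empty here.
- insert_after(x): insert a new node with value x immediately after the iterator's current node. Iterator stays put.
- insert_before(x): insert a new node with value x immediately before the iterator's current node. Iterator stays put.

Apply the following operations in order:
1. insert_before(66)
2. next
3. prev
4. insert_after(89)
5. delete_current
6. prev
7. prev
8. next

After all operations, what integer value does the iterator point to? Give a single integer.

After 1 (insert_before(66)): list=[66, 5, 7, 1, 8] cursor@5
After 2 (next): list=[66, 5, 7, 1, 8] cursor@7
After 3 (prev): list=[66, 5, 7, 1, 8] cursor@5
After 4 (insert_after(89)): list=[66, 5, 89, 7, 1, 8] cursor@5
After 5 (delete_current): list=[66, 89, 7, 1, 8] cursor@89
After 6 (prev): list=[66, 89, 7, 1, 8] cursor@66
After 7 (prev): list=[66, 89, 7, 1, 8] cursor@66
After 8 (next): list=[66, 89, 7, 1, 8] cursor@89

Answer: 89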